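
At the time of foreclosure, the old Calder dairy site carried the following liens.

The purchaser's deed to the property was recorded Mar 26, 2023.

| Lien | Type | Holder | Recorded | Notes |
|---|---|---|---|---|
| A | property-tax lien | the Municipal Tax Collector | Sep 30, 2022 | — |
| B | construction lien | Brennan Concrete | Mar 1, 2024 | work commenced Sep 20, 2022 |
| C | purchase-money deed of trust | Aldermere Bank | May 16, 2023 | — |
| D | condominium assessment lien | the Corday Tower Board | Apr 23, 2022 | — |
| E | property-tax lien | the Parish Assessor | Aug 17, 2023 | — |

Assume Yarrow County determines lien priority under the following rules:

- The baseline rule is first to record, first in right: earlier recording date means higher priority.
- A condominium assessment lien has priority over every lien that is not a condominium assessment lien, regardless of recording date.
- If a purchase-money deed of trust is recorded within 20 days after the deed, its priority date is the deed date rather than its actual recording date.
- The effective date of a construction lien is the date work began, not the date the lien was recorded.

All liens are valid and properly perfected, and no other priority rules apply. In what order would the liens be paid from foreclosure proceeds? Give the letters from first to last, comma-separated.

D, B, A, C, E

Adjusting effective dates: B is treated as recorded Sep 20, 2022, the work-commencement date; C was recorded 51 days after the deed, outside the 20-day window, so it keeps its recording date.
As a condominium assessment lien, D is senior to every other lien.
Remaining liens by effective date: B (Sep 20, 2022), A (Sep 30, 2022), C (May 16, 2023), E (Aug 17, 2023).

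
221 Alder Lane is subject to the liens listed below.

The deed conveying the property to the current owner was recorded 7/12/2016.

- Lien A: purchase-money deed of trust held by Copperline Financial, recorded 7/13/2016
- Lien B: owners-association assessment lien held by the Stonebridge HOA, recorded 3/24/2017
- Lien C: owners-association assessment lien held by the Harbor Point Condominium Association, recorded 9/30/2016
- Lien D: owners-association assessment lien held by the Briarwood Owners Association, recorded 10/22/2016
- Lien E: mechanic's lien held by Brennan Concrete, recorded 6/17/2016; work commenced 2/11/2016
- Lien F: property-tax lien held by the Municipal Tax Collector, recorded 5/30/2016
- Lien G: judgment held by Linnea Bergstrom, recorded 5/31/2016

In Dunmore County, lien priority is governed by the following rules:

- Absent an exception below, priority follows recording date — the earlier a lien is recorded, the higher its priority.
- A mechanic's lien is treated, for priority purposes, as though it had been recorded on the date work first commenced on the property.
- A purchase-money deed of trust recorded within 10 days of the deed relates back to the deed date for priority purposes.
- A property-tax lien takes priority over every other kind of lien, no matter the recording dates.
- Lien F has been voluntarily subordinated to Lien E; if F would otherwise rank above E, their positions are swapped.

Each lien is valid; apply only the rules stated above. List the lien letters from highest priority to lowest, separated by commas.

E, F, G, A, C, D, B

Adjusting effective dates: A's effective date is the deed date, 7/12/2016; E relates back to 2/11/2016 (work commenced).
F is a property-tax lien and takes priority over every other lien.
Remaining liens by effective date: E (2/11/2016), G (5/31/2016), A (7/12/2016), C (9/30/2016), D (10/22/2016), B (3/24/2017).
The subordination applies — F was senior to E — so F and E swap.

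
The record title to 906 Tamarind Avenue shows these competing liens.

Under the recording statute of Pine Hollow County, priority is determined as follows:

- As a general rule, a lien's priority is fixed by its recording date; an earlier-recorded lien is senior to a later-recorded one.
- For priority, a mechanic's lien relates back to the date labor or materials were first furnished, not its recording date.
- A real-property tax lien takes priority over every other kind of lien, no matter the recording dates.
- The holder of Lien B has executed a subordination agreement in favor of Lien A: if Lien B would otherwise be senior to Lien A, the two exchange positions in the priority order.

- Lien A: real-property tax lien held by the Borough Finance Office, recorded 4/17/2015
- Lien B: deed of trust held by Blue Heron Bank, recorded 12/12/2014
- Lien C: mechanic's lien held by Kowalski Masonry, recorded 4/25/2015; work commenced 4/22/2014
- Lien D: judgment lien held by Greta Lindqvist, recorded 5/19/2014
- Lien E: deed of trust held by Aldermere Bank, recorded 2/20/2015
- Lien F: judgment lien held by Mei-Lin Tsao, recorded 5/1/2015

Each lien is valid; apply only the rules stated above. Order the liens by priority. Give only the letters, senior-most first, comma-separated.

Adjusting effective dates: C's effective date is 4/22/2014, when work began.
A, as a real-property tax lien, has superpriority and ranks first.
Remaining liens by effective date: C (4/22/2014), D (5/19/2014), B (12/12/2014), E (2/20/2015), F (5/1/2015).
B already ranks below A; the subordination has no effect.

A, C, D, B, E, F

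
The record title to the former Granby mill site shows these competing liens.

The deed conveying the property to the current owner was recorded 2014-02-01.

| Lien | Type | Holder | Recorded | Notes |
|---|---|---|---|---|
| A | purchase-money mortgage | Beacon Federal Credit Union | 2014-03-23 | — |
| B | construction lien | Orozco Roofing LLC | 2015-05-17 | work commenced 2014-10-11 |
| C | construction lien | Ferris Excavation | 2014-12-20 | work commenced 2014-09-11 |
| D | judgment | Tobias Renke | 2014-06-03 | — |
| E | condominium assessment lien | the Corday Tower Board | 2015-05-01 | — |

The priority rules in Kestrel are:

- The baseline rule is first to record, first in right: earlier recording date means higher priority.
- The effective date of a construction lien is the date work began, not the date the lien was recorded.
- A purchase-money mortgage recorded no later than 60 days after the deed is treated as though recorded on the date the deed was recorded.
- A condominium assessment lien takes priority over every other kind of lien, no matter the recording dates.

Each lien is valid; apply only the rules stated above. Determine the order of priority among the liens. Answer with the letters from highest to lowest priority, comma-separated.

Adjusting effective dates: A's effective date is the deed date, 2014-02-01; B is treated as recorded 2014-10-11, the work-commencement date; C is treated as recorded 2014-09-11, the work-commencement date.
E is a condominium assessment lien, so it outranks all other liens regardless of date.
Remaining liens by effective date: A (2014-02-01), D (2014-06-03), C (2014-09-11), B (2014-10-11).

E, A, D, C, B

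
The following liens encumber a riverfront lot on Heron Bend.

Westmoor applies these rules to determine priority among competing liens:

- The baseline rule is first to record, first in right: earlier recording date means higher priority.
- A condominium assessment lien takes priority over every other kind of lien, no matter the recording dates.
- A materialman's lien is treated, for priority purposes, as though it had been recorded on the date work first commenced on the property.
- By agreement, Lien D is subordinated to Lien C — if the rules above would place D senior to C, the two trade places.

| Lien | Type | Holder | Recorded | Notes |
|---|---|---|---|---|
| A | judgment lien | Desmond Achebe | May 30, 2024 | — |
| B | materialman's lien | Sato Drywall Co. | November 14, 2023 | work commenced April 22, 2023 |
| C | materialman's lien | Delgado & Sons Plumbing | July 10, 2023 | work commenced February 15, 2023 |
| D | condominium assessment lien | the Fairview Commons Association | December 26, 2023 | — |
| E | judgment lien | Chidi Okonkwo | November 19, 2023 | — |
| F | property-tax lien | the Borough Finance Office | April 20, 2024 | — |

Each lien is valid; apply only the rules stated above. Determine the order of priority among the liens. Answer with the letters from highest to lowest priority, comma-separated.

C, D, B, E, F, A

First, effective dates: B relates back to April 22, 2023 (work commenced); C relates back to February 15, 2023 (work commenced).
As a condominium assessment lien, D is senior to every other lien.
Ordering the rest by effective date: C (February 15, 2023), B (April 22, 2023), E (November 19, 2023), F (April 20, 2024), A (May 30, 2024).
D would otherwise be senior to C, so under the subordination agreement D and C exchange positions.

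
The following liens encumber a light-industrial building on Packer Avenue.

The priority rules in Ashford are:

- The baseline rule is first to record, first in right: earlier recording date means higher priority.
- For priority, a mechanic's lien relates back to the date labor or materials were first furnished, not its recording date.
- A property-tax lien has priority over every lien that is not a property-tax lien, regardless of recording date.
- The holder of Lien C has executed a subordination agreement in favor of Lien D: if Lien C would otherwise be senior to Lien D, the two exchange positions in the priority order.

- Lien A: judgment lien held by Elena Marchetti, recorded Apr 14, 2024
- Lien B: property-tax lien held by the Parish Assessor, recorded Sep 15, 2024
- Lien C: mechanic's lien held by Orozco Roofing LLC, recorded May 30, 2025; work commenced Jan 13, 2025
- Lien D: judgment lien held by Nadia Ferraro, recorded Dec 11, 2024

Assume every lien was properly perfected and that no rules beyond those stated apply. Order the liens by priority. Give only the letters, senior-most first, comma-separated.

Adjusting effective dates: C's effective date is Jan 13, 2025, when work began.
As a property-tax lien, B is senior to every other lien.
Remaining liens by effective date: A (Apr 14, 2024), D (Dec 11, 2024), C (Jan 13, 2025).
C is already junior to D, so the subordination agreement changes nothing.

B, A, D, C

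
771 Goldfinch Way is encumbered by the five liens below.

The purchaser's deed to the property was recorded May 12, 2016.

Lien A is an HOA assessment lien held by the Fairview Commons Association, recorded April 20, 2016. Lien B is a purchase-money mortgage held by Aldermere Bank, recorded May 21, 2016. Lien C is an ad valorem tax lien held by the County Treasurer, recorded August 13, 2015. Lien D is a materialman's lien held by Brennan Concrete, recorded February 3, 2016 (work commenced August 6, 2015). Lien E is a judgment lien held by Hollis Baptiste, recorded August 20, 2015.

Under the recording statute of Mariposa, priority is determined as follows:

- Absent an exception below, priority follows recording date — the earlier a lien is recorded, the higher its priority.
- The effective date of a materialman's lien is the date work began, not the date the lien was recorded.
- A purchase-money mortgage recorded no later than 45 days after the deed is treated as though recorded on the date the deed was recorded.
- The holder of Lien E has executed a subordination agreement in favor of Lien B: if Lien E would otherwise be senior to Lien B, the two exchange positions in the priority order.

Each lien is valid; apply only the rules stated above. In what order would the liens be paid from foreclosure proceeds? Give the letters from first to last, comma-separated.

D, C, B, A, E

Effective dates after the stated exceptions: B's effective date is the deed date, May 12, 2016; D relates back to August 6, 2015 (work commenced).
Ordering by effective date: D (August 6, 2015), C (August 13, 2015), E (August 20, 2015), A (April 20, 2016), B (May 12, 2016).
Because E would otherwise rank above B, the subordination swaps them.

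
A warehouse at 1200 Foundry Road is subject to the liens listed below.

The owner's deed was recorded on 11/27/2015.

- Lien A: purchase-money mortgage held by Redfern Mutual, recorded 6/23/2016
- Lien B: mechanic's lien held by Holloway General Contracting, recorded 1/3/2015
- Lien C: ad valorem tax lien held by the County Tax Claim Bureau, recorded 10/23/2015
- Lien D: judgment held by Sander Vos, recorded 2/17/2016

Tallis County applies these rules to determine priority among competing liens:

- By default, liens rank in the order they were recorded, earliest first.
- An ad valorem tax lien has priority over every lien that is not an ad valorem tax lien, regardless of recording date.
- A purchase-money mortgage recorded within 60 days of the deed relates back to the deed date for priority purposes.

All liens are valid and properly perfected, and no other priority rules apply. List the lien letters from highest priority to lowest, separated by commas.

C, B, D, A

Adjusting effective dates: A missed the 60-day window (209 days after the deed), so its recording date stands.
C, as an ad valorem tax lien, has superpriority and ranks first.
Remaining liens by effective date: B (1/3/2015), D (2/17/2016), A (6/23/2016).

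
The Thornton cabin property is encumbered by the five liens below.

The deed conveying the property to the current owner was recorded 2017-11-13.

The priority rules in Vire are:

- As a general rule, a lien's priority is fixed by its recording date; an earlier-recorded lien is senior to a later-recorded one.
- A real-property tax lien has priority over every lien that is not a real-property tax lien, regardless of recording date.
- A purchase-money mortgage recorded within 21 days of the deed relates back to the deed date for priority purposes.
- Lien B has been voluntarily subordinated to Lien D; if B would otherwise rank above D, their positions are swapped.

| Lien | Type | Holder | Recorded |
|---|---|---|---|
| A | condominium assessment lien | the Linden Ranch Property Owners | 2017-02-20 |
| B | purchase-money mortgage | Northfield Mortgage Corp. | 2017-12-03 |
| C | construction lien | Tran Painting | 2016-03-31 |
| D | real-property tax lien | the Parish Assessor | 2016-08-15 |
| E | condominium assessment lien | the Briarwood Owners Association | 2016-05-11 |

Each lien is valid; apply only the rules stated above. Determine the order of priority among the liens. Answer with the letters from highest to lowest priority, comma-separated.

Effective dates after the stated exceptions: B's effective date is the deed date, 2017-11-13.
D is a real-property tax lien, so it outranks all other liens regardless of date.
The other liens, earliest effective date first: C (2016-03-31), E (2016-05-11), A (2017-02-20), B (2017-11-13).
Since B is not senior to D, the subordination leaves the order unchanged.

D, C, E, A, B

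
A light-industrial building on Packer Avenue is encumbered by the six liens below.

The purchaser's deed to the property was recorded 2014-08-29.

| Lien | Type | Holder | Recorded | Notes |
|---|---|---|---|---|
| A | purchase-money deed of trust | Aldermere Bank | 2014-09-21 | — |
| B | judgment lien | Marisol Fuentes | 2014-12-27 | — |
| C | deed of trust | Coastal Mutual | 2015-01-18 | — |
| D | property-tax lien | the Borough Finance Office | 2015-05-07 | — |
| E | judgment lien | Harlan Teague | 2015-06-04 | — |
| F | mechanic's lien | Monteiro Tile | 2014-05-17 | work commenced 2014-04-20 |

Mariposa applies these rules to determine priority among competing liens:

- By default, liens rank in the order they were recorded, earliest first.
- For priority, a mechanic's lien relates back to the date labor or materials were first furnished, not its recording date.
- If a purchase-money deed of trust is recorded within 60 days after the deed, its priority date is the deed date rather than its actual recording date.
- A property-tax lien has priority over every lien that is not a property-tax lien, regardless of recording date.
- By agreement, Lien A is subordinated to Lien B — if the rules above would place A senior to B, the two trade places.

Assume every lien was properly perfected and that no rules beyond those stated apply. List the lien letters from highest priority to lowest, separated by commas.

D, F, B, A, C, E

First, effective dates: A relates back to the deed date 2014-08-29; F is treated as recorded 2014-04-20, the work-commencement date.
D, as a property-tax lien, has superpriority and ranks first.
Ordering the rest by effective date: F (2014-04-20), A (2014-08-29), B (2014-12-27), C (2015-01-18), E (2015-06-04).
The subordination applies — A was senior to B — so A and B swap.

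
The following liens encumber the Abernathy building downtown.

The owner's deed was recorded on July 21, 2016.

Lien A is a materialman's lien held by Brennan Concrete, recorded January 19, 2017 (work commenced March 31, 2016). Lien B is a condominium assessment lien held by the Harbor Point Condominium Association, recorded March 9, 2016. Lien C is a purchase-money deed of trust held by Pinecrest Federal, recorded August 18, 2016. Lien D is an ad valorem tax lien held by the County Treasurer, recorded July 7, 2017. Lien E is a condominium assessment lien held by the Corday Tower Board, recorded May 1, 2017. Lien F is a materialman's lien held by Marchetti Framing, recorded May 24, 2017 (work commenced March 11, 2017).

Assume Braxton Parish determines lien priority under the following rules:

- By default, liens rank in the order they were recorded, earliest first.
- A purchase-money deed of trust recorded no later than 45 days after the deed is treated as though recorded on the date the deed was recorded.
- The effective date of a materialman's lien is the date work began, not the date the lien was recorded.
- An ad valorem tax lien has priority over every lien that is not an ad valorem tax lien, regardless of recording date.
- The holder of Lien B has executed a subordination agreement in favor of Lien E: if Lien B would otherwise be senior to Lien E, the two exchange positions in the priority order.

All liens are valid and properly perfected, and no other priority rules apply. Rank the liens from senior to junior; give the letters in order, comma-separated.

D, E, A, C, F, B

Effective dates after the stated exceptions: A's effective date is March 31, 2016, when work began; C relates back to the deed date July 21, 2016; F is treated as recorded March 11, 2017, the work-commencement date.
D is an ad valorem tax lien and takes priority over every other lien.
Among the remaining liens, by effective date: B (March 9, 2016), A (March 31, 2016), C (July 21, 2016), F (March 11, 2017), E (May 1, 2017).
Because B would otherwise rank above E, the subordination swaps them.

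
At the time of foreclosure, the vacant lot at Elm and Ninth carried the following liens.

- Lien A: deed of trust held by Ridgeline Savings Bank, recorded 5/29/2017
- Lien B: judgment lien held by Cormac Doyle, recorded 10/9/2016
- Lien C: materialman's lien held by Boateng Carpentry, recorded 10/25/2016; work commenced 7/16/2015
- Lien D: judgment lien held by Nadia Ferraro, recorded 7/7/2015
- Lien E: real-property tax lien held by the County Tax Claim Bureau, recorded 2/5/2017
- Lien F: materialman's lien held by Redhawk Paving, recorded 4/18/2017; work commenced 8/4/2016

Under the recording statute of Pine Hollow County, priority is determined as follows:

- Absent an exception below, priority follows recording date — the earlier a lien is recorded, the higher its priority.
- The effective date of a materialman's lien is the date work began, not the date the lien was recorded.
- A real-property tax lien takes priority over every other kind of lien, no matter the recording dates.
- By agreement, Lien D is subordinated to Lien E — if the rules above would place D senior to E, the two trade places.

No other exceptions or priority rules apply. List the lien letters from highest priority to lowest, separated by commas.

E, D, C, F, B, A

Adjusting effective dates: C's effective date is 7/16/2015, when work began; F relates back to 8/4/2016 (work commenced).
E, as a real-property tax lien, has superpriority and ranks first.
Remaining liens by effective date: D (7/7/2015), C (7/16/2015), F (8/4/2016), B (10/9/2016), A (5/29/2017).
Since D is not senior to E, the subordination leaves the order unchanged.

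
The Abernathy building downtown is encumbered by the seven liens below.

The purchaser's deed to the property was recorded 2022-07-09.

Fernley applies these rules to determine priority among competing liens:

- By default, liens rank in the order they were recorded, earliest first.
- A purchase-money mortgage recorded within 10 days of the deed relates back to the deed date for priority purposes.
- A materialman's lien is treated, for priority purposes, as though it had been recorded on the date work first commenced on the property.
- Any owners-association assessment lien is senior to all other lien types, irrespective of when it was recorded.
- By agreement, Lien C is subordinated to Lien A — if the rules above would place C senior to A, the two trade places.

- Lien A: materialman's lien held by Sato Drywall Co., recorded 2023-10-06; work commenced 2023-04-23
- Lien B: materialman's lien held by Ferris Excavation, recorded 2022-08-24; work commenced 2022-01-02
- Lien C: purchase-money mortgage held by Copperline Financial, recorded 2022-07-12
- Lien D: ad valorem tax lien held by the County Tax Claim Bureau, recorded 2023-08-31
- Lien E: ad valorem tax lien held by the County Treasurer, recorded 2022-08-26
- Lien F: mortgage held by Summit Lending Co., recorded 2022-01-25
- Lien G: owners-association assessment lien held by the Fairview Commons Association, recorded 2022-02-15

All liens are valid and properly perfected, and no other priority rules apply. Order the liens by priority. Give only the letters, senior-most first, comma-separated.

G, B, F, A, E, C, D

Effective dates: A relates back to 2023-04-23 (work commenced); B's effective date is 2022-01-02, when work began; C relates back to the deed date 2022-07-09.
As an owners-association assessment lien, G is senior to every other lien.
Among the remaining liens, by effective date: B (2022-01-02), F (2022-01-25), C (2022-07-09), E (2022-08-26), A (2023-04-23), D (2023-08-31).
C is senior to A before the subordination, so the two trade places.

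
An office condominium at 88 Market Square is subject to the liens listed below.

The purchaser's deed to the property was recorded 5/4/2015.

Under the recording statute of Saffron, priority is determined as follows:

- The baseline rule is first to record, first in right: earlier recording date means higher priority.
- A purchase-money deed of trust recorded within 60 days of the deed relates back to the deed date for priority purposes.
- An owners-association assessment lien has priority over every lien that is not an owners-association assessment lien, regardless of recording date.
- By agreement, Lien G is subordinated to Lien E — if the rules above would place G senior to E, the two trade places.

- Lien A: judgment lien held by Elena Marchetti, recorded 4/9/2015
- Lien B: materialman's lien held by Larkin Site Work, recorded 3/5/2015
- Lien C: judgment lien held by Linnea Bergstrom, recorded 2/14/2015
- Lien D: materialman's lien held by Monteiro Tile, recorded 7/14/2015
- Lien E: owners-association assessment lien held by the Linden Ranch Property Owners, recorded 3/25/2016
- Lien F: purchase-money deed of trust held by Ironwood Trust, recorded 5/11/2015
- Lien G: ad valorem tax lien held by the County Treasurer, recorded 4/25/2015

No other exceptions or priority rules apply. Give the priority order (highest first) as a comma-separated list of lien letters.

E, C, B, A, G, F, D

Effective dates: F was recorded within the 60-day window, so its effective date is the deed date 5/4/2015.
E is an owners-association assessment lien, so it outranks all other liens regardless of date.
The other liens, earliest effective date first: C (2/14/2015), B (3/5/2015), A (4/9/2015), G (4/25/2015), F (5/4/2015), D (7/14/2015).
Since G is not senior to E, the subordination leaves the order unchanged.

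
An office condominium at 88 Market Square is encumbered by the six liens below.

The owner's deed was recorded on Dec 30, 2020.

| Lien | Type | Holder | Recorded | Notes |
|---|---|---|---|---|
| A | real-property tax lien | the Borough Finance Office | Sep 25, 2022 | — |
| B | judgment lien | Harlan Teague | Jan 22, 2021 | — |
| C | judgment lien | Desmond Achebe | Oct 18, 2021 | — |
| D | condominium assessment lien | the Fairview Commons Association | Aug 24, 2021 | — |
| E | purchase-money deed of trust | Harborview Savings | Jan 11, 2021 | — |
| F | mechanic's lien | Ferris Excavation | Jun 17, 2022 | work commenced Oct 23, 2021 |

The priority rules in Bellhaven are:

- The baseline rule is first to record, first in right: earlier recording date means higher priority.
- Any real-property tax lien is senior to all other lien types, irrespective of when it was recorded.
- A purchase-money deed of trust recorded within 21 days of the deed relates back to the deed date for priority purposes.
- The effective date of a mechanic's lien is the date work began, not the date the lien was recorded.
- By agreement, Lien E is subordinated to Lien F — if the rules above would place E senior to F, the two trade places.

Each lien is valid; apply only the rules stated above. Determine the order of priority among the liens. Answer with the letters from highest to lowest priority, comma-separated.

A, F, B, D, C, E

Effective dates after the stated exceptions: E was recorded within the 21-day window, so its effective date is the deed date Dec 30, 2020; F relates back to Oct 23, 2021 (work commenced).
A is a real-property tax lien, so it outranks all other liens regardless of date.
Among the remaining liens, by effective date: E (Dec 30, 2020), B (Jan 22, 2021), D (Aug 24, 2021), C (Oct 18, 2021), F (Oct 23, 2021).
E would otherwise be senior to F, so under the subordination agreement E and F exchange positions.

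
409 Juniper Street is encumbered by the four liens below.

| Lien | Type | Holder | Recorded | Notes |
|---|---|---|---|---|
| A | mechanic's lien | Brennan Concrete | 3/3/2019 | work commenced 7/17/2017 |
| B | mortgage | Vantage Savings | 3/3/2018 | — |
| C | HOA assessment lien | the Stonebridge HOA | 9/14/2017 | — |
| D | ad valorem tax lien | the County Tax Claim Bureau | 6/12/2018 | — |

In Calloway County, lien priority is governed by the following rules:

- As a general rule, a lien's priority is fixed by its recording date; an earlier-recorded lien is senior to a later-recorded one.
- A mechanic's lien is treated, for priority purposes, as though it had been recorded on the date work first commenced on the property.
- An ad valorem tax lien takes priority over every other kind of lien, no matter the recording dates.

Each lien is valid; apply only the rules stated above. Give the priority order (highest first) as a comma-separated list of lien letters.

D, A, C, B

Adjusting effective dates: A's effective date is 7/17/2017, when work began.
D, as an ad valorem tax lien, has superpriority and ranks first.
Ordering the rest by effective date: A (7/17/2017), C (9/14/2017), B (3/3/2018).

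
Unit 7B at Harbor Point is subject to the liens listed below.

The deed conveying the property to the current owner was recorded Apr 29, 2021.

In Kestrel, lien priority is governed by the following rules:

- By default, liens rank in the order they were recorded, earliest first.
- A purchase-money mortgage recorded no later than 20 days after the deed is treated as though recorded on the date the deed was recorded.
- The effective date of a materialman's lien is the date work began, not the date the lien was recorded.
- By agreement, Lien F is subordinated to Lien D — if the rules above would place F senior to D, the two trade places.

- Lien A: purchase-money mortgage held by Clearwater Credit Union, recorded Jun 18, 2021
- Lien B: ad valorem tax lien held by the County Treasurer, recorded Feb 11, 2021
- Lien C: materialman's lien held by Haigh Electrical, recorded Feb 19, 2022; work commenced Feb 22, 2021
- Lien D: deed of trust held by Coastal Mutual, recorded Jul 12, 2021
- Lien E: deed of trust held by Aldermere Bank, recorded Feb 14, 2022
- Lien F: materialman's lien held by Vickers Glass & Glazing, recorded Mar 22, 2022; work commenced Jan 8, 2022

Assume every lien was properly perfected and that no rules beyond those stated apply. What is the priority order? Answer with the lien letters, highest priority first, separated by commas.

Effective dates after the stated exceptions: A was recorded 50 days after the deed — beyond 20 days — so no relation-back applies; C's effective date is Feb 22, 2021, when work began; F's effective date is Jan 8, 2022, when work began.
By effective date, earliest first: B (Feb 11, 2021), C (Feb 22, 2021), A (Jun 18, 2021), D (Jul 12, 2021), F (Jan 8, 2022), E (Feb 14, 2022).
F already ranks below D; the subordination has no effect.

B, C, A, D, F, E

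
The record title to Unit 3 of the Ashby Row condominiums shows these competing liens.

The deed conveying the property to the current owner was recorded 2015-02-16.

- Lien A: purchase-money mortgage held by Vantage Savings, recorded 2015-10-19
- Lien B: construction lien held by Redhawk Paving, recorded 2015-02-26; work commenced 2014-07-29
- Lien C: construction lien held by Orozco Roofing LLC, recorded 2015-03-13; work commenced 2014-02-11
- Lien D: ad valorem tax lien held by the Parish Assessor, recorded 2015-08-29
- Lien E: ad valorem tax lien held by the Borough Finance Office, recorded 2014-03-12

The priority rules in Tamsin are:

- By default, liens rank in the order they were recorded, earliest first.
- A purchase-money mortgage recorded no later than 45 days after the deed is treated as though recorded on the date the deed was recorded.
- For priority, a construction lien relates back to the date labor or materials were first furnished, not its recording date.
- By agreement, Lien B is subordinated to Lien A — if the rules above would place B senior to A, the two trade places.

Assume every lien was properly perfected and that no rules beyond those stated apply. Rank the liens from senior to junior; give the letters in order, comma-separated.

C, E, A, D, B

Effective dates: A missed the 45-day window (245 days after the deed), so its recording date stands; B relates back to 2014-07-29 (work commenced); C relates back to 2014-02-11 (work commenced).
Sorted by effective date: C (2014-02-11), E (2014-03-12), B (2014-07-29), D (2015-08-29), A (2015-10-19).
The subordination applies — B was senior to A — so B and A swap.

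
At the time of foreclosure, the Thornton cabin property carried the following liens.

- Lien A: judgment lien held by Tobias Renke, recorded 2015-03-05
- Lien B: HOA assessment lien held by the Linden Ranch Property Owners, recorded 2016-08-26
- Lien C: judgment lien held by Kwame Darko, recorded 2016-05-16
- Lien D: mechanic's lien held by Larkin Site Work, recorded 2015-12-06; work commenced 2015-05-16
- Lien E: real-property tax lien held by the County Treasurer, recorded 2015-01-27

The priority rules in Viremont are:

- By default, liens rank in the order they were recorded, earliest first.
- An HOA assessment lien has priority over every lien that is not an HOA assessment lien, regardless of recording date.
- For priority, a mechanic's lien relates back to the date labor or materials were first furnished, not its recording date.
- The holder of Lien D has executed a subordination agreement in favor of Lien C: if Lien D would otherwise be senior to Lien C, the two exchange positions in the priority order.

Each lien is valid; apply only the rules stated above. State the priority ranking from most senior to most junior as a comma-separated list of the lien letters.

B, E, A, C, D

Effective dates: D's effective date is 2015-05-16, when work began.
As an HOA assessment lien, B is senior to every other lien.
Remaining liens by effective date: E (2015-01-27), A (2015-03-05), D (2015-05-16), C (2016-05-16).
The subordination applies — D was senior to C — so D and C swap.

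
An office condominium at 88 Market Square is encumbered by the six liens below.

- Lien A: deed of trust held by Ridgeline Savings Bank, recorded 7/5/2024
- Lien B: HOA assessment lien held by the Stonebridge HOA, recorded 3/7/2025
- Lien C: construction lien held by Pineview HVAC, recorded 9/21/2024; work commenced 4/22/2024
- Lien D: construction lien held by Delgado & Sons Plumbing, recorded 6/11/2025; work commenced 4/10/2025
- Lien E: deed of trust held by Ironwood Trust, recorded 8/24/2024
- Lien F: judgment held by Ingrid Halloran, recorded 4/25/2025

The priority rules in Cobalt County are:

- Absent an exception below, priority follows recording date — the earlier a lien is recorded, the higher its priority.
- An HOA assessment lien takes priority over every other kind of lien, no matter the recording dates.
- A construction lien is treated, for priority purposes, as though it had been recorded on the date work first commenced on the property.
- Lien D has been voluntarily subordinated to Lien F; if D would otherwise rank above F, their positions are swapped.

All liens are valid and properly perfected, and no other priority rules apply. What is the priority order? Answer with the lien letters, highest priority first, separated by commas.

B, C, A, E, F, D

Adjusting effective dates: C's effective date is 4/22/2024, when work began; D's effective date is 4/10/2025, when work began.
As an HOA assessment lien, B is senior to every other lien.
The other liens, earliest effective date first: C (4/22/2024), A (7/5/2024), E (8/24/2024), D (4/10/2025), F (4/25/2025).
D would otherwise be senior to F, so under the subordination agreement D and F exchange positions.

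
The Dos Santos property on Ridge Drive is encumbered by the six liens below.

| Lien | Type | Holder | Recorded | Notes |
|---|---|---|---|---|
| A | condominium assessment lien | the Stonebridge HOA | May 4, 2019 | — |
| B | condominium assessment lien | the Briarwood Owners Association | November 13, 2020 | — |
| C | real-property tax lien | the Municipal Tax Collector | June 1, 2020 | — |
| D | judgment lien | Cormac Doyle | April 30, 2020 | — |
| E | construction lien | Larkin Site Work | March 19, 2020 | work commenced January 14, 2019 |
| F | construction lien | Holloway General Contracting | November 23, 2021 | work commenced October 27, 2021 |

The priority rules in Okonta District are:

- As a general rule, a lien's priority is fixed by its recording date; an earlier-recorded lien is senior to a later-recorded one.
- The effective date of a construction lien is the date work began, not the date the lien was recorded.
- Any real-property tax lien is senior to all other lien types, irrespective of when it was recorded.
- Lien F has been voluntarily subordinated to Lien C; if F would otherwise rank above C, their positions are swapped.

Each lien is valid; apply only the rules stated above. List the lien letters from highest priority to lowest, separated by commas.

C, E, A, D, B, F

Adjusting effective dates: E relates back to January 14, 2019 (work commenced); F relates back to October 27, 2021 (work commenced).
As a real-property tax lien, C is senior to every other lien.
Remaining liens by effective date: E (January 14, 2019), A (May 4, 2019), D (April 30, 2020), B (November 13, 2020), F (October 27, 2021).
Since F is not senior to C, the subordination leaves the order unchanged.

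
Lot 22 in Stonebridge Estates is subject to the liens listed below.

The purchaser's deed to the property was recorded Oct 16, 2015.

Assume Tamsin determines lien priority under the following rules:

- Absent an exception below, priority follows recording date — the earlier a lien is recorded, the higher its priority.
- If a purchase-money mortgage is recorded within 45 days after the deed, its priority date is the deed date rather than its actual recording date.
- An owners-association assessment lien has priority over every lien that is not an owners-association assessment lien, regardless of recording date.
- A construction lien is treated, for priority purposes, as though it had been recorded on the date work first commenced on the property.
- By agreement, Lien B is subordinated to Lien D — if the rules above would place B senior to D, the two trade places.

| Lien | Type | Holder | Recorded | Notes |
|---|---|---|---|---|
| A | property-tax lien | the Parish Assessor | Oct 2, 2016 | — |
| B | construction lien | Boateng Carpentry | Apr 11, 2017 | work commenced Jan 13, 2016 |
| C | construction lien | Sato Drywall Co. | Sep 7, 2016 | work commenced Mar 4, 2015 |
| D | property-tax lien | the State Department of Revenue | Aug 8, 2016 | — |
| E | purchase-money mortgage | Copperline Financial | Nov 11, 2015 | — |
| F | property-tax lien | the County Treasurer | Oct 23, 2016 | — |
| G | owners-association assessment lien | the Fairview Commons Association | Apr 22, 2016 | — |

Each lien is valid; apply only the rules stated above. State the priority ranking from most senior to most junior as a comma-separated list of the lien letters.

G, C, E, D, B, A, F

Effective dates after the stated exceptions: B's effective date is Jan 13, 2016, when work began; C relates back to Mar 4, 2015 (work commenced); E's effective date is the deed date, Oct 16, 2015.
G is an owners-association assessment lien and takes priority over every other lien.
The other liens, earliest effective date first: C (Mar 4, 2015), E (Oct 16, 2015), B (Jan 13, 2016), D (Aug 8, 2016), A (Oct 2, 2016), F (Oct 23, 2016).
The subordination applies — B was senior to D — so B and D swap.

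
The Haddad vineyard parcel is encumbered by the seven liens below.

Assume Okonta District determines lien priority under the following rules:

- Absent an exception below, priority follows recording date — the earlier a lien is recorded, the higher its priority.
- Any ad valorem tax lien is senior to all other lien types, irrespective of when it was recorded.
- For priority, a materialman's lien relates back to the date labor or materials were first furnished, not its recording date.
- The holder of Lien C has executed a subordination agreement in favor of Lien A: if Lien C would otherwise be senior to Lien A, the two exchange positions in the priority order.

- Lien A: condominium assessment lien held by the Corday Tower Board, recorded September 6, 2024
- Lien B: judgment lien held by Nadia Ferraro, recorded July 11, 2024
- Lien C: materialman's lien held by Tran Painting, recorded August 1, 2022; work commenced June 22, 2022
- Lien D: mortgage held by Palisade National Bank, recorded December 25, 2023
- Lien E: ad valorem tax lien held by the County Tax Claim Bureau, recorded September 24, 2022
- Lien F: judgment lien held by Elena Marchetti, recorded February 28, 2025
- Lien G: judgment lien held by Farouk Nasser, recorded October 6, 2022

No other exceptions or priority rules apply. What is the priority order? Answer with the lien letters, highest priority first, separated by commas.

First, effective dates: C is treated as recorded June 22, 2022, the work-commencement date.
As an ad valorem tax lien, E is senior to every other lien.
Ordering the rest by effective date: C (June 22, 2022), G (October 6, 2022), D (December 25, 2023), B (July 11, 2024), A (September 6, 2024), F (February 28, 2025).
C is senior to A before the subordination, so the two trade places.

E, A, G, D, B, C, F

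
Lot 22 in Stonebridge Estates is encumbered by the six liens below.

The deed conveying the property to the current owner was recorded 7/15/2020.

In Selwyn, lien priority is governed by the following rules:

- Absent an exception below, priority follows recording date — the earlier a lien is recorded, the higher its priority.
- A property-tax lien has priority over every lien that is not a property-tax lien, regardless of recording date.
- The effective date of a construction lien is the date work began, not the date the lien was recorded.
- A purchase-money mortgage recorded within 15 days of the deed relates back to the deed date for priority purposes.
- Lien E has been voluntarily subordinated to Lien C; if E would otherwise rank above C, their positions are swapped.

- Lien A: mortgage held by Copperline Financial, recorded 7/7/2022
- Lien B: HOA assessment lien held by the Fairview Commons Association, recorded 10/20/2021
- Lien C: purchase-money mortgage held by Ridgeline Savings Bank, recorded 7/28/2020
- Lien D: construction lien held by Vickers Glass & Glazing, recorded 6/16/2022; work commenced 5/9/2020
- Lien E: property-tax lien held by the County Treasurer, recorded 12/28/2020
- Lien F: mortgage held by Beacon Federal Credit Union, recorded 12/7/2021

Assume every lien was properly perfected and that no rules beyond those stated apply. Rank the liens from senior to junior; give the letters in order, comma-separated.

First, effective dates: C was recorded within the 15-day window, so its effective date is the deed date 7/15/2020; D is treated as recorded 5/9/2020, the work-commencement date.
E is a property-tax lien and takes priority over every other lien.
The other liens, earliest effective date first: D (5/9/2020), C (7/15/2020), B (10/20/2021), F (12/7/2021), A (7/7/2022).
E would otherwise be senior to C, so under the subordination agreement E and C exchange positions.

C, D, E, B, F, A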